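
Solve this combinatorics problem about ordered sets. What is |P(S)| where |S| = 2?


Power set = 2^n.
2^2 = 4


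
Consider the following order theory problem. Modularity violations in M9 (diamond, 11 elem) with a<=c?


Modular law: if a <= c then a v (b ^ c) = (a v b) ^ c.
Check all triples (a,b,c) with a <= c among 11 elements.
This lattice is modular (diamonds M_m and their chain-products are modular).
Total violating triples: 0


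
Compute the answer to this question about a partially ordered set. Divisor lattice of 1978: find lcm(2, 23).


In a divisor lattice, join = lcm (least common multiple).
gcd(2,23) = 1
lcm(2,23) = 2*23/gcd = 46/1 = 46


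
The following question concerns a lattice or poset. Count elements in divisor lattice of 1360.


Divisors of 1360: [1, 2, 4, 5, 8, 10, 16, 17, 20, 34, 40, 68, 80, 85, 136, 170, 272, 340, 680, 1360]
Count: 20


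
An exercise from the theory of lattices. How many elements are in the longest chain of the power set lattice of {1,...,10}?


A chain is a totally ordered subset; we count the number of elements in a maximum chain.
Compute, for each element x, the size of the longest chain ending at x:
  {}: 1
  {1}: 2
  {2}: 2
  {3}: 2
  {4}: 2
  {5}: 2
  ...
A maximum chain: {} < {1} < {1,2} < {1,2,3} < {1,2,3,4} < {1,2,3,4,5} < {1,2,3,4,5,6} < {1,2,3,4,5,6,7} < {1,2,3,4,5,6,7,8} < {1,2,3,4,5,6,7,8,9} < {1,2,3,4,5,6,7,8,9,10}
Number of elements in the longest chain: 11


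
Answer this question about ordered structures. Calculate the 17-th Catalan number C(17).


C(n) = C(2n, n) / (n+1).
C(34, 17) = 2333606220
C(17) = 2333606220 / 18 = 129644790


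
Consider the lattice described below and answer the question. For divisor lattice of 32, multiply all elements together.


Divisors of 32: [1, 2, 4, 8, 16, 32]
Product = n^(d(n)/2) = 32^(6/2)
Product = 32768


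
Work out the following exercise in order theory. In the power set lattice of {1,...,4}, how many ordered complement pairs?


Complement pair (a,b): a meet b = bottom, a join b = top.
Here: A intersect B = {} and A union B = {1,...,4}.
Pairs found: ({},{1,2,3,4}), ({1},{2,3,4}), ({2},{1,3,4}), ({3},{1,2,4}), ... (12 more)
Total ordered pairs: 16


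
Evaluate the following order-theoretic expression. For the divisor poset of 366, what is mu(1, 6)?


In a divisor lattice, mu(a,b) = mu(b/a) where mu is the classical Mobius function.
b/a = 6/1 = 6
Prime factorization of 6: primes [2, 3]
6 is squarefree with 2 prime factor(s), so mu(6) = (-1)^2 = 1


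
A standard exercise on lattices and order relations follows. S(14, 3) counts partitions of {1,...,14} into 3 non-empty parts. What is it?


S(n,k) = k*S(n-1,k) + S(n-1,k-1).
S(13,3) = 261625, S(13,2) = 4095
S(14,3) = 3*261625 + 4095 = 784875 + 4095
S(14,3) = 788970


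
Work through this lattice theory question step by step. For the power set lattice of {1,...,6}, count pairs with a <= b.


The order relation is {(a,b) : a <= b}, reflexive so it includes (a,a).
Examples: ({},{}), ({},{1,2}), ({},{1,2,3}), ({},{1,2,3,4}), ({},{1,2,3,4,5}), ...
Total ordered pairs: 729


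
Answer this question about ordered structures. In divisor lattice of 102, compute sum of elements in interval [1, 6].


Interval [1,6] in divisors of 102: [1, 2, 3, 6]
Sum = 12


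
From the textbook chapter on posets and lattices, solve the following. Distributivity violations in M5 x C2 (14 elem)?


Distributive law: a ^ (b v c) = (a ^ b) v (a ^ c).
Check all 14^3 = 2744 ordered triples (a,b,c).
  e.g. a=(a1,0), b=(a2,0), c=(a3,0): lhs=(a1,0) != rhs=(0,0)
  e.g. a=(a1,0), b=(a2,0), c=(a3,1): lhs=(a1,0) != rhs=(0,0)
Total violating triples: 480


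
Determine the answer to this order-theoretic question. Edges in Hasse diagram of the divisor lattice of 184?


A cover relation a -< b holds when a < b with no c strictly between.
Cover relations:
  1 -< 2
  1 -< 23
  2 -< 4
  2 -< 46
  4 -< 8
  4 -< 92
  8 -< 184
  23 -< 46
  ...2 more
Total: 10


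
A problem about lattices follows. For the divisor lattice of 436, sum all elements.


sigma(n) = sum of divisors.
Divisors of 436: [1, 2, 4, 109, 218, 436]
Sum = 770


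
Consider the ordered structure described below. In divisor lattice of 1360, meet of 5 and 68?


In a divisor lattice, meet = gcd (greatest common divisor).
By Euclidean algorithm or factoring: gcd(5,68) = 1


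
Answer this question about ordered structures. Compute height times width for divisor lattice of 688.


Height = length of longest chain minus 1; width = size of largest antichain.
A maximum chain: 1 | 43 | 86 | 172 | 344 | 688  (height 5).
A maximum antichain: {2, 43}  (width 2).
Product = 5 * 2 = 10


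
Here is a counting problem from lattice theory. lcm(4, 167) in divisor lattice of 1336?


Join=lcm.
gcd(4,167)=1
lcm=668


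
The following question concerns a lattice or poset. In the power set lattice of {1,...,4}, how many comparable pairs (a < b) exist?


A comparable pair {a,b} has a < b or b < a in the order.
Count unordered pairs where one element is strictly below the other.
Examples: {{},{1}}, {{},{2}}, {{},{3}}, {{},{4}}, ...
Total comparable pairs: 65


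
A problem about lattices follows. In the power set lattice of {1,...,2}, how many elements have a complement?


An element a is complemented if some b has a meet b = bottom, a join b = top.
every subset A has complement S\A, so all elements are complemented.
Complemented elements: {}, {1}, {2}, {1,2}
Count: 4


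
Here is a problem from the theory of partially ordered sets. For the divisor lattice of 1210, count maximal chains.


A maximal chain goes from the minimum element to a maximal element via cover relations.
Counting all min-to-max paths in the cover graph.
Total maximal chains: 12


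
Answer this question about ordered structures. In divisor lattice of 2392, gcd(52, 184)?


Meet=gcd.
gcd(52,184)=4


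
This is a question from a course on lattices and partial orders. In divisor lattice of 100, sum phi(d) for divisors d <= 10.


Divisors of 100 up to 10: [1, 2, 4, 5, 10]
phi values: [1, 1, 2, 4, 4]
Sum = 12


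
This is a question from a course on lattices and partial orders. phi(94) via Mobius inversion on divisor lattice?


phi(n) = n * prod_{p|n} (1 - 1/p).
Prime divisors of 94: [2, 47]
phi(94) = 94 * (1 - 1/2) * (1 - 1/47)
phi(94) = 46


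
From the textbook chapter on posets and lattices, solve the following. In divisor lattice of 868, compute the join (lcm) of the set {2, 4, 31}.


In a divisor lattice, join = lcm (least common multiple).
Compute lcm iteratively: start with first element, then lcm(current, next).
Elements: [2, 4, 31]
lcm(2,4) = 4
lcm(4,31) = 124
Final lcm = 124


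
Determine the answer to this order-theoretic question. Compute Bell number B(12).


B(n) = number of set partitions of an n-element set.
B(n) satisfies the recurrence: B(n+1) = sum_k C(n,k)*B(k).
B(12) = 4213597


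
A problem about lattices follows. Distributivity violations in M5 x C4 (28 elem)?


Distributive law: a ^ (b v c) = (a ^ b) v (a ^ c).
Check all 28^3 = 21952 ordered triples (a,b,c).
  e.g. a=(a1,0), b=(a2,0), c=(a3,0): lhs=(a1,0) != rhs=(0,0)
  e.g. a=(a1,0), b=(a2,0), c=(a3,1): lhs=(a1,0) != rhs=(0,0)
Total violating triples: 3840


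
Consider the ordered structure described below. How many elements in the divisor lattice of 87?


Divisors of 87: [1, 3, 29, 87]
Count: 4


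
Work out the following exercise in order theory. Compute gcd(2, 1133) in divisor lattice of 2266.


In a divisor lattice, meet = gcd (greatest common divisor).
By Euclidean algorithm or factoring: gcd(2,1133) = 1


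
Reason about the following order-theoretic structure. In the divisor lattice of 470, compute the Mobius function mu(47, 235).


In a divisor lattice, mu(a,b) = mu(b/a) where mu is the classical Mobius function.
b/a = 235/47 = 5
Prime factorization of 5: primes [5]
5 is squarefree with 1 prime factor(s), so mu(5) = (-1)^1 = -1


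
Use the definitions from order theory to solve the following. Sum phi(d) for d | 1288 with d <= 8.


Divisors of 1288 up to 8: [1, 2, 4, 7, 8]
phi values: [1, 1, 2, 6, 4]
Sum = 14


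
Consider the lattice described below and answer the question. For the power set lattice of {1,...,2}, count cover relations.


A cover relation a -< b holds when a < b with no c strictly between.
Cover relations:
  {} -< {1}
  {} -< {2}
  {1} -< {1,2}
  {2} -< {1,2}
Total: 4


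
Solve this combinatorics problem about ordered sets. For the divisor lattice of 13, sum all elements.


sigma(n) = sum of divisors.
Divisors of 13: [1, 13]
Sum = 14


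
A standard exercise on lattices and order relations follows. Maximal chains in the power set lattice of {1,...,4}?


A maximal chain goes from the minimum element to a maximal element via cover relations.
Counting all min-to-max paths in the cover graph.
Total maximal chains: 24


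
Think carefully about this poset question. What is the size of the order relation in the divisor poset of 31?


The order relation is {(a,b) : a <= b}, reflexive so it includes (a,a).
Examples: (1,1), (1,31), (31,31)
Total ordered pairs: 3


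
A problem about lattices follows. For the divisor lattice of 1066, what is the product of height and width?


Height = length of longest chain minus 1; width = size of largest antichain.
A maximum chain: 1 | 41 | 533 | 1066  (height 3).
A maximum antichain: {2, 13, 41}  (width 3).
Product = 3 * 3 = 9


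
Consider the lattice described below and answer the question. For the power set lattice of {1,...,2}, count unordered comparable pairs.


A comparable pair {a,b} has a < b or b < a in the order.
Count unordered pairs where one element is strictly below the other.
Examples: {{},{1}}, {{},{2}}, {{},{1,2}}, {{1},{1,2}}, ...
Total comparable pairs: 5


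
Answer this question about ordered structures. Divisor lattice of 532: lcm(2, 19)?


Join=lcm.
gcd(2,19)=1
lcm=38


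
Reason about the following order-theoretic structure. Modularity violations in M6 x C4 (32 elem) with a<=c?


Modular law: if a <= c then a v (b ^ c) = (a v b) ^ c.
Check all triples (a,b,c) with a <= c among 32 elements.
This lattice is modular (diamonds M_m and their chain-products are modular).
Total violating triples: 0


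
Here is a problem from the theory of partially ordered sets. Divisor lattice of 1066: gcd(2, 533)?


Meet=gcd.
gcd(2,533)=1


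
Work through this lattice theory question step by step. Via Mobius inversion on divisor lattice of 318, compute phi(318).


phi(n) = n * prod_{p|n} (1 - 1/p).
Prime divisors of 318: [2, 3, 53]
phi(318) = 318 * (1 - 1/2) * (1 - 1/3) * (1 - 1/53)
phi(318) = 104


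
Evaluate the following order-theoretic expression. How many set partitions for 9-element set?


B(n) = number of set partitions of an n-element set.
B(n) satisfies the recurrence: B(n+1) = sum_k C(n,k)*B(k).
B(9) = 21147


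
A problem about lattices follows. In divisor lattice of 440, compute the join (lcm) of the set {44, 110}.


In a divisor lattice, join = lcm (least common multiple).
Compute lcm iteratively: start with first element, then lcm(current, next).
Elements: [44, 110]
lcm(44,110) = 220
Final lcm = 220


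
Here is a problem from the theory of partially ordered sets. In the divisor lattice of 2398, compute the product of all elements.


Divisors of 2398: [1, 2, 11, 22, 109, 218, 1199, 2398]
Product = n^(d(n)/2) = 2398^(8/2)
Product = 33067146163216


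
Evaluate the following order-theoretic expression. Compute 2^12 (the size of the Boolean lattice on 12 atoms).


Power set = 2^n.
2^12 = 4096


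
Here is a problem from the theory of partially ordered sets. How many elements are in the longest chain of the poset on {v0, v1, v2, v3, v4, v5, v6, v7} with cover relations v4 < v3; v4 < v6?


A chain is a totally ordered subset; we count the number of elements in a maximum chain.
Compute, for each element x, the size of the longest chain ending at x:
  v0: 1
  v1: 1
  v2: 1
  v4: 1
  v5: 1
  v7: 1
  ...
A maximum chain: v4 < v3
Number of elements in the longest chain: 2


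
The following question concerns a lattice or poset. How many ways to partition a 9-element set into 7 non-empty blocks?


S(n,k) = k*S(n-1,k) + S(n-1,k-1).
S(8,7) = 28, S(8,6) = 266
S(9,7) = 7*28 + 266 = 196 + 266
S(9,7) = 462


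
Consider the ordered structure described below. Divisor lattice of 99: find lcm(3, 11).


In a divisor lattice, join = lcm (least common multiple).
gcd(3,11) = 1
lcm(3,11) = 3*11/gcd = 33/1 = 33


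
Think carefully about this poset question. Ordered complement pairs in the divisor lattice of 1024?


Complement pair (a,b): a meet b = bottom, a join b = top.
Here: gcd(a,b)=1 and lcm(a,b)=1024, i.e. a*b=1024 with a,b coprime.
Pairs found: (1,1024), (1024,1)
Total ordered pairs: 2


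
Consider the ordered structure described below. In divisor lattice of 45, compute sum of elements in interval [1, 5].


Interval [1,5] in divisors of 45: [1, 5]
Sum = 6


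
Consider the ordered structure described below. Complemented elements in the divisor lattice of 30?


An element a is complemented if some b has a meet b = bottom, a join b = top.
a is complemented iff gcd(a, n/a)=1, i.e. a is a unitary divisor of 30.
Complemented elements: 1, 2, 3, 5, 6, 10, ... (2 more)
Count: 8


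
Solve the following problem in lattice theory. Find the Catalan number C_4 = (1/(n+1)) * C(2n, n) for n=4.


C(n) = C(2n, n) / (n+1).
C(8, 4) = 70
C(4) = 70 / 5 = 14


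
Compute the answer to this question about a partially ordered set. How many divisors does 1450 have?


Divisors of 1450: [1, 2, 5, 10, 25, 29, 50, 58, 145, 290, 725, 1450]
Count: 12


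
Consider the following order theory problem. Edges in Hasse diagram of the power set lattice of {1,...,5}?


A cover relation a -< b holds when a < b with no c strictly between.
Cover relations:
  {} -< {1}
  {} -< {2}
  {} -< {3}
  {} -< {4}
  {} -< {5}
  {1} -< {1,2}
  {1} -< {1,3}
  {1} -< {1,4}
  ...72 more
Total: 80


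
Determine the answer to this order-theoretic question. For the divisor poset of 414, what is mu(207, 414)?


In a divisor lattice, mu(a,b) = mu(b/a) where mu is the classical Mobius function.
b/a = 414/207 = 2
Prime factorization of 2: primes [2]
2 is squarefree with 1 prime factor(s), so mu(2) = (-1)^1 = -1


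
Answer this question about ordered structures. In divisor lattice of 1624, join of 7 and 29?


In a divisor lattice, join = lcm (least common multiple).
gcd(7,29) = 1
lcm(7,29) = 7*29/gcd = 203/1 = 203


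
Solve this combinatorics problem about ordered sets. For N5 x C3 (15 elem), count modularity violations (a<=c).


Modular law: if a <= c then a v (b ^ c) = (a v b) ^ c.
Check all triples (a,b,c) with a <= c among 15 elements.
  e.g. a=(a,0), b=(c,0), c=(b,0): lhs=(a,0) != rhs=(b,0)
  e.g. a=(a,0), b=(c,1), c=(b,0): lhs=(a,0) != rhs=(b,0)
Total violating triples: 18


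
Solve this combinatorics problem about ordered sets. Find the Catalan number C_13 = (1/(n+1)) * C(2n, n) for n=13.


C(n) = C(2n, n) / (n+1).
C(26, 13) = 10400600
C(13) = 10400600 / 14 = 742900


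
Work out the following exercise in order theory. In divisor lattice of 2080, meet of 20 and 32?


In a divisor lattice, meet = gcd (greatest common divisor).
By Euclidean algorithm or factoring: gcd(20,32) = 4


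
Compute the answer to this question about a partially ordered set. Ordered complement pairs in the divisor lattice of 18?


Complement pair (a,b): a meet b = bottom, a join b = top.
Here: gcd(a,b)=1 and lcm(a,b)=18, i.e. a*b=18 with a,b coprime.
Pairs found: (1,18), (2,9), (9,2), (18,1)
Total ordered pairs: 4


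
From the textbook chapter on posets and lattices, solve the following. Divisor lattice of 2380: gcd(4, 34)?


Meet=gcd.
gcd(4,34)=2


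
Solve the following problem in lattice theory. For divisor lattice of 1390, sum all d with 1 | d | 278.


Interval [1,278] in divisors of 1390: [1, 2, 139, 278]
Sum = 420


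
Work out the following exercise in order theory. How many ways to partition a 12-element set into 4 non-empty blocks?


S(n,k) = k*S(n-1,k) + S(n-1,k-1).
S(11,4) = 145750, S(11,3) = 28501
S(12,4) = 4*145750 + 28501 = 583000 + 28501
S(12,4) = 611501


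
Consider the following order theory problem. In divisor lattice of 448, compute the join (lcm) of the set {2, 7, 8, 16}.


In a divisor lattice, join = lcm (least common multiple).
Compute lcm iteratively: start with first element, then lcm(current, next).
Elements: [2, 7, 8, 16]
lcm(2,7) = 14
lcm(14,8) = 56
lcm(56,16) = 112
Final lcm = 112


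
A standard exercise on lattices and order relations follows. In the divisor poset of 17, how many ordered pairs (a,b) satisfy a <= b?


The order relation is {(a,b) : a <= b}, reflexive so it includes (a,a).
Examples: (1,1), (1,17), (17,17)
Total ordered pairs: 3


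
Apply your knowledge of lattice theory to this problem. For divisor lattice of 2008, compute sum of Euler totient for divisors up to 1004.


Divisors of 2008 up to 1004: [1, 2, 4, 8, 251, 502, 1004]
phi values: [1, 1, 2, 4, 250, 250, 500]
Sum = 1008


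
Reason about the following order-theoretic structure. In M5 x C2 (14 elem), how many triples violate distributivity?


Distributive law: a ^ (b v c) = (a ^ b) v (a ^ c).
Check all 14^3 = 2744 ordered triples (a,b,c).
  e.g. a=(a1,0), b=(a2,0), c=(a3,0): lhs=(a1,0) != rhs=(0,0)
  e.g. a=(a1,0), b=(a2,0), c=(a3,1): lhs=(a1,0) != rhs=(0,0)
Total violating triples: 480


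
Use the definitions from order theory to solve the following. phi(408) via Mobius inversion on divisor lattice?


phi(n) = n * prod_{p|n} (1 - 1/p).
Prime divisors of 408: [2, 3, 17]
phi(408) = 408 * (1 - 1/2) * (1 - 1/3) * (1 - 1/17)
phi(408) = 128


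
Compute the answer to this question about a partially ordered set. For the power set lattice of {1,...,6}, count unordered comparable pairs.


A comparable pair {a,b} has a < b or b < a in the order.
Count unordered pairs where one element is strictly below the other.
Examples: {{},{1}}, {{},{2}}, {{},{3}}, {{},{4}}, ...
Total comparable pairs: 665


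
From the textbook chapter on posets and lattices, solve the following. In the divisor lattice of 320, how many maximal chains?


A maximal chain goes from the minimum element to a maximal element via cover relations.
Counting all min-to-max paths in the cover graph.
Total maximal chains: 7


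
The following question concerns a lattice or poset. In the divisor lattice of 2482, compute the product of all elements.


Divisors of 2482: [1, 2, 17, 34, 73, 146, 1241, 2482]
Product = n^(d(n)/2) = 2482^(8/2)
Product = 37949591784976


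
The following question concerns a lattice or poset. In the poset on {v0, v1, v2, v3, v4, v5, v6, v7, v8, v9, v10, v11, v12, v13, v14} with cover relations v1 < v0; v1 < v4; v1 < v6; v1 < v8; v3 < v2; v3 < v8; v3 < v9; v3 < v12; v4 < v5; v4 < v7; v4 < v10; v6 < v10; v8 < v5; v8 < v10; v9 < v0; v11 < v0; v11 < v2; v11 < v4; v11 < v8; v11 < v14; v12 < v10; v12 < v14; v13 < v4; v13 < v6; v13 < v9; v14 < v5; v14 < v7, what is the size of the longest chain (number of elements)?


A chain is a totally ordered subset; we count the number of elements in a maximum chain.
Compute, for each element x, the size of the longest chain ending at x:
  v1: 1
  v3: 1
  v11: 1
  v13: 1
  v12: 2
  v2: 2
  ...
A maximum chain: v3 < v12 < v14 < v5
Number of elements in the longest chain: 4


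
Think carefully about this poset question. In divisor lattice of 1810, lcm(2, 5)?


Join=lcm.
gcd(2,5)=1
lcm=10


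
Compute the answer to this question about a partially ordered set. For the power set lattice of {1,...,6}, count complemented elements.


An element a is complemented if some b has a meet b = bottom, a join b = top.
every subset A has complement S\A, so all elements are complemented.
Complemented elements: {}, {1}, {2}, {3}, {4}, {5}, ... (58 more)
Count: 64


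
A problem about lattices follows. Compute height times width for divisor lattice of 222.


Height = length of longest chain minus 1; width = size of largest antichain.
A maximum chain: 1 | 37 | 111 | 222  (height 3).
A maximum antichain: {2, 3, 37}  (width 3).
Product = 3 * 3 = 9


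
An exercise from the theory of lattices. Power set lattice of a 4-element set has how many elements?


Power set = 2^n.
2^4 = 16


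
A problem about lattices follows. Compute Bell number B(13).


B(n) = number of set partitions of an n-element set.
B(n) satisfies the recurrence: B(n+1) = sum_k C(n,k)*B(k).
B(13) = 27644437


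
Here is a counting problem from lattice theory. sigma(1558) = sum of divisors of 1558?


sigma(n) = sum of divisors.
Divisors of 1558: [1, 2, 19, 38, 41, 82, 779, 1558]
Sum = 2520


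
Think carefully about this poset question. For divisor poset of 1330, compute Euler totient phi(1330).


phi(n) = n * prod_{p|n} (1 - 1/p).
Prime divisors of 1330: [2, 5, 7, 19]
phi(1330) = 1330 * (1 - 1/2) * (1 - 1/5) * (1 - 1/7) * (1 - 1/19)
phi(1330) = 432


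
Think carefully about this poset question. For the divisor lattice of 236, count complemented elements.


An element a is complemented if some b has a meet b = bottom, a join b = top.
a is complemented iff gcd(a, n/a)=1, i.e. a is a unitary divisor of 236.
Complemented elements: 1, 4, 59, 236
Count: 4


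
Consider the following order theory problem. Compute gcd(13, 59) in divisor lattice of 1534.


In a divisor lattice, meet = gcd (greatest common divisor).
By Euclidean algorithm or factoring: gcd(13,59) = 1


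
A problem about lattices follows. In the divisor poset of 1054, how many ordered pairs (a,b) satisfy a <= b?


The order relation is {(a,b) : a <= b}, reflexive so it includes (a,a).
Examples: (1,1), (1,1054), (1,17), (1,2), (1,31), ...
Total ordered pairs: 27


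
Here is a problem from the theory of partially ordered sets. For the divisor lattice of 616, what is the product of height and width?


Height = length of longest chain minus 1; width = size of largest antichain.
A maximum chain: 1 | 11 | 77 | 154 | 308 | 616  (height 5).
A maximum antichain: {4, 14, 22, 77}  (width 4).
Product = 5 * 4 = 20


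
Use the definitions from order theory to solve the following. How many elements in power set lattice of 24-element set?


Power set = 2^n.
2^24 = 16777216


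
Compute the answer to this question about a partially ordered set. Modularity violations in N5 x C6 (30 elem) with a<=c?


Modular law: if a <= c then a v (b ^ c) = (a v b) ^ c.
Check all triples (a,b,c) with a <= c among 30 elements.
  e.g. a=(a,0), b=(c,0), c=(b,0): lhs=(a,0) != rhs=(b,0)
  e.g. a=(a,0), b=(c,1), c=(b,0): lhs=(a,0) != rhs=(b,0)
Total violating triples: 126


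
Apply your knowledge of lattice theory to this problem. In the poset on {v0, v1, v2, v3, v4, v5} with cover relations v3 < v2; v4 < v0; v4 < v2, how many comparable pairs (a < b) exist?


A comparable pair {a,b} has a < b or b < a in the order.
Count unordered pairs where one element is strictly below the other.
Examples: {v0,v4}, {v2,v3}, {v2,v4}
Total comparable pairs: 3


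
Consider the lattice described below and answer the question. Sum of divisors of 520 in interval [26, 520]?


Interval [26,520] in divisors of 520: [26, 52, 104, 130, 260, 520]
Sum = 1092


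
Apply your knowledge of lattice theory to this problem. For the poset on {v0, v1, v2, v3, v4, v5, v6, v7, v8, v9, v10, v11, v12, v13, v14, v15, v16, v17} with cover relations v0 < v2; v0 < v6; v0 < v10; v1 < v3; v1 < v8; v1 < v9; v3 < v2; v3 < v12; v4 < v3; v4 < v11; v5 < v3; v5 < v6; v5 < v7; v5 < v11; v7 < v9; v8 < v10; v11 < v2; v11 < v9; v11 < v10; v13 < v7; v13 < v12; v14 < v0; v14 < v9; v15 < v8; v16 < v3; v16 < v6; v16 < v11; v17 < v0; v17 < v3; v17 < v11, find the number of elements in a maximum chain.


A chain is a totally ordered subset; we count the number of elements in a maximum chain.
Compute, for each element x, the size of the longest chain ending at x:
  v1: 1
  v4: 1
  v5: 1
  v13: 1
  v14: 1
  v15: 1
  ...
A maximum chain: v14 < v0 < v2
Number of elements in the longest chain: 3


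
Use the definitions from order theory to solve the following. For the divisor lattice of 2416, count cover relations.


A cover relation a -< b holds when a < b with no c strictly between.
Cover relations:
  1 -< 2
  1 -< 151
  2 -< 4
  2 -< 302
  4 -< 8
  4 -< 604
  8 -< 16
  8 -< 1208
  ...5 more
Total: 13


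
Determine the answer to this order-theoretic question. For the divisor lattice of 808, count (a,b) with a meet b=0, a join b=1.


Complement pair (a,b): a meet b = bottom, a join b = top.
Here: gcd(a,b)=1 and lcm(a,b)=808, i.e. a*b=808 with a,b coprime.
Pairs found: (1,808), (8,101), (101,8), (808,1)
Total ordered pairs: 4


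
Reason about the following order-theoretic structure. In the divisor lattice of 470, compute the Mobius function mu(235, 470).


In a divisor lattice, mu(a,b) = mu(b/a) where mu is the classical Mobius function.
b/a = 470/235 = 2
Prime factorization of 2: primes [2]
2 is squarefree with 1 prime factor(s), so mu(2) = (-1)^1 = -1


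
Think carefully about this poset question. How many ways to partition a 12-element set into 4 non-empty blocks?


S(n,k) = k*S(n-1,k) + S(n-1,k-1).
S(11,4) = 145750, S(11,3) = 28501
S(12,4) = 4*145750 + 28501 = 583000 + 28501
S(12,4) = 611501


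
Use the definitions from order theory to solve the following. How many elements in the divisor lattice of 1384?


Divisors of 1384: [1, 2, 4, 8, 173, 346, 692, 1384]
Count: 8


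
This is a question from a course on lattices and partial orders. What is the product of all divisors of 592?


Divisors of 592: [1, 2, 4, 8, 16, 37, 74, 148, 296, 592]
Product = n^(d(n)/2) = 592^(10/2)
Product = 72712409055232


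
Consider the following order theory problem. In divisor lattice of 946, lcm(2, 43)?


Join=lcm.
gcd(2,43)=1
lcm=86


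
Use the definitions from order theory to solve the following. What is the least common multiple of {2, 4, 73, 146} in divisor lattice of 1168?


In a divisor lattice, join = lcm (least common multiple).
Compute lcm iteratively: start with first element, then lcm(current, next).
Elements: [2, 4, 73, 146]
lcm(2,4) = 4
lcm(4,73) = 292
lcm(292,146) = 292
Final lcm = 292


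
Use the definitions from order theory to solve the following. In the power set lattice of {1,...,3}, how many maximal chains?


A maximal chain goes from the minimum element to a maximal element via cover relations.
Counting all min-to-max paths in the cover graph.
Total maximal chains: 6


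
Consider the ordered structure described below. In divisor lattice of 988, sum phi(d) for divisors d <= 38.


Divisors of 988 up to 38: [1, 2, 4, 13, 19, 26, 38]
phi values: [1, 1, 2, 12, 18, 12, 18]
Sum = 64


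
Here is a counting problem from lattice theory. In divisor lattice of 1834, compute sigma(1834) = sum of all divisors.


sigma(n) = sum of divisors.
Divisors of 1834: [1, 2, 7, 14, 131, 262, 917, 1834]
Sum = 3168


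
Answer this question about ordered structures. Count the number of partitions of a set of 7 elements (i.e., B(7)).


B(n) = number of set partitions of an n-element set.
B(n) satisfies the recurrence: B(n+1) = sum_k C(n,k)*B(k).
B(7) = 877


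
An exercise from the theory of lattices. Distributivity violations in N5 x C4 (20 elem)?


Distributive law: a ^ (b v c) = (a ^ b) v (a ^ c).
Check all 20^3 = 8000 ordered triples (a,b,c).
  e.g. a=(b,0), b=(a,0), c=(c,0): lhs=(b,0) != rhs=(a,0)
  e.g. a=(b,0), b=(a,0), c=(c,1): lhs=(b,0) != rhs=(a,0)
Total violating triples: 128


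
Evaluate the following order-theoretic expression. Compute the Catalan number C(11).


C(n) = C(2n, n) / (n+1).
C(22, 11) = 705432
C(11) = 705432 / 12 = 58786


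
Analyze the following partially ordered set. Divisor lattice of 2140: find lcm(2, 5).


In a divisor lattice, join = lcm (least common multiple).
gcd(2,5) = 1
lcm(2,5) = 2*5/gcd = 10/1 = 10


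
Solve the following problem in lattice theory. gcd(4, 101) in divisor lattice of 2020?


Meet=gcd.
gcd(4,101)=1


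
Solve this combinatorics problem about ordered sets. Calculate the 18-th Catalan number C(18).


C(n) = C(2n, n) / (n+1).
C(36, 18) = 9075135300
C(18) = 9075135300 / 19 = 477638700


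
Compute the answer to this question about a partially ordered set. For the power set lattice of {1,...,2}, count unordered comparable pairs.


A comparable pair {a,b} has a < b or b < a in the order.
Count unordered pairs where one element is strictly below the other.
Examples: {{},{1}}, {{},{2}}, {{},{1,2}}, {{1},{1,2}}, ...
Total comparable pairs: 5


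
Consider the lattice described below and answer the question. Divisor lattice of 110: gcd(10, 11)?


Meet=gcd.
gcd(10,11)=1


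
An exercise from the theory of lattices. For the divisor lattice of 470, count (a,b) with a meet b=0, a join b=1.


Complement pair (a,b): a meet b = bottom, a join b = top.
Here: gcd(a,b)=1 and lcm(a,b)=470, i.e. a*b=470 with a,b coprime.
Pairs found: (1,470), (2,235), (5,94), (10,47), ... (4 more)
Total ordered pairs: 8


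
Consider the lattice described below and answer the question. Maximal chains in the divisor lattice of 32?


A maximal chain goes from the minimum element to a maximal element via cover relations.
Counting all min-to-max paths in the cover graph.
Total maximal chains: 1


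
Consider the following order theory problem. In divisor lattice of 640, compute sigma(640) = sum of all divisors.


sigma(n) = sum of divisors.
Divisors of 640: [1, 2, 4, 5, 8, 10, 16, 20, 32, 40, 64, 80, 128, 160, 320, 640]
Sum = 1530


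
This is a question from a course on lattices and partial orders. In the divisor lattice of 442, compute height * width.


Height = length of longest chain minus 1; width = size of largest antichain.
A maximum chain: 1 | 17 | 221 | 442  (height 3).
A maximum antichain: {2, 13, 17}  (width 3).
Product = 3 * 3 = 9


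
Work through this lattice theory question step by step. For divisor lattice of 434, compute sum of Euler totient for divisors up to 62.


Divisors of 434 up to 62: [1, 2, 7, 14, 31, 62]
phi values: [1, 1, 6, 6, 30, 30]
Sum = 74


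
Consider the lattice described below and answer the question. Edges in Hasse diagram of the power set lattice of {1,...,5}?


A cover relation a -< b holds when a < b with no c strictly between.
Cover relations:
  {} -< {1}
  {} -< {2}
  {} -< {3}
  {} -< {4}
  {} -< {5}
  {1} -< {1,2}
  {1} -< {1,3}
  {1} -< {1,4}
  ...72 more
Total: 80


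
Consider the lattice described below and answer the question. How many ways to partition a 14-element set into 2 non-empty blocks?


S(n,k) = k*S(n-1,k) + S(n-1,k-1).
S(13,2) = 4095, S(13,1) = 1
S(14,2) = 2*4095 + 1 = 8190 + 1
S(14,2) = 8191


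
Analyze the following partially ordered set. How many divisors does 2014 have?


Divisors of 2014: [1, 2, 19, 38, 53, 106, 1007, 2014]
Count: 8


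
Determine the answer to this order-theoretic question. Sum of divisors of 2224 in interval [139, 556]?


Interval [139,556] in divisors of 2224: [139, 278, 556]
Sum = 973


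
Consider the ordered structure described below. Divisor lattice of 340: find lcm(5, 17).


In a divisor lattice, join = lcm (least common multiple).
gcd(5,17) = 1
lcm(5,17) = 5*17/gcd = 85/1 = 85


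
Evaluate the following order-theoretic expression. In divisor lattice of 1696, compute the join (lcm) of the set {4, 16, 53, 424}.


In a divisor lattice, join = lcm (least common multiple).
Compute lcm iteratively: start with first element, then lcm(current, next).
Elements: [4, 16, 53, 424]
lcm(4,16) = 16
lcm(16,53) = 848
lcm(848,424) = 848
Final lcm = 848


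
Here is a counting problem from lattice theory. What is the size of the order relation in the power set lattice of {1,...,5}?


The order relation is {(a,b) : a <= b}, reflexive so it includes (a,a).
Examples: ({},{}), ({},{1,2}), ({},{1,2,3}), ({},{1,2,3,4}), ({},{1,2,3,4,5}), ...
Total ordered pairs: 243


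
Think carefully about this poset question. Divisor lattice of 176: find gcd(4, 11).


In a divisor lattice, meet = gcd (greatest common divisor).
By Euclidean algorithm or factoring: gcd(4,11) = 1


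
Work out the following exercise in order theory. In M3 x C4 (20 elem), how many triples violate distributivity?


Distributive law: a ^ (b v c) = (a ^ b) v (a ^ c).
Check all 20^3 = 8000 ordered triples (a,b,c).
  e.g. a=(a1,0), b=(a2,0), c=(a3,0): lhs=(a1,0) != rhs=(0,0)
  e.g. a=(a1,0), b=(a2,0), c=(a3,1): lhs=(a1,0) != rhs=(0,0)
Total violating triples: 384


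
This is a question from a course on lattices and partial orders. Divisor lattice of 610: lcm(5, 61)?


Join=lcm.
gcd(5,61)=1
lcm=305


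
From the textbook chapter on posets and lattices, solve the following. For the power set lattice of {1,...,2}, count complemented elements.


An element a is complemented if some b has a meet b = bottom, a join b = top.
every subset A has complement S\A, so all elements are complemented.
Complemented elements: {}, {1}, {2}, {1,2}
Count: 4


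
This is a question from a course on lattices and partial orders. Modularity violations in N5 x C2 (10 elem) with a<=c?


Modular law: if a <= c then a v (b ^ c) = (a v b) ^ c.
Check all triples (a,b,c) with a <= c among 10 elements.
  e.g. a=(a,0), b=(c,0), c=(b,0): lhs=(a,0) != rhs=(b,0)
  e.g. a=(a,0), b=(c,1), c=(b,0): lhs=(a,0) != rhs=(b,0)
Total violating triples: 6


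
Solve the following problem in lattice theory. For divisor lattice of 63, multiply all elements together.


Divisors of 63: [1, 3, 7, 9, 21, 63]
Product = n^(d(n)/2) = 63^(6/2)
Product = 250047


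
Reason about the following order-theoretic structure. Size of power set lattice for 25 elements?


Power set = 2^n.
2^25 = 33554432


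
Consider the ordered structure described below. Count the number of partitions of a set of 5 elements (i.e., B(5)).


B(n) = number of set partitions of an n-element set.
B(n) satisfies the recurrence: B(n+1) = sum_k C(n,k)*B(k).
B(5) = 52


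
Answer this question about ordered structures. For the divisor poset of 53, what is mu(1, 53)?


In a divisor lattice, mu(a,b) = mu(b/a) where mu is the classical Mobius function.
b/a = 53/1 = 53
Prime factorization of 53: primes [53]
53 is squarefree with 1 prime factor(s), so mu(53) = (-1)^1 = -1


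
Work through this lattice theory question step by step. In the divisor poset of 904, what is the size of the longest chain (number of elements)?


A chain is a totally ordered subset; we count the number of elements in a maximum chain.
Compute, for each element x, the size of the longest chain ending at x:
  1: 1
  2: 2
  113: 2
  4: 3
  8: 4
  226: 3
  ...
A maximum chain: 1 < 2 < 4 < 8 < 904
Number of elements in the longest chain: 5


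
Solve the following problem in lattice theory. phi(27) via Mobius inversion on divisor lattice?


phi(n) = n * prod_{p|n} (1 - 1/p).
Prime divisors of 27: [3]
phi(27) = 27 * (1 - 1/3)
phi(27) = 18


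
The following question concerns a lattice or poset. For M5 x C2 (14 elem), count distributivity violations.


Distributive law: a ^ (b v c) = (a ^ b) v (a ^ c).
Check all 14^3 = 2744 ordered triples (a,b,c).
  e.g. a=(a1,0), b=(a2,0), c=(a3,0): lhs=(a1,0) != rhs=(0,0)
  e.g. a=(a1,0), b=(a2,0), c=(a3,1): lhs=(a1,0) != rhs=(0,0)
Total violating triples: 480


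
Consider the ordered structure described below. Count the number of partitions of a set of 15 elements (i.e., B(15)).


B(n) = number of set partitions of an n-element set.
B(n) satisfies the recurrence: B(n+1) = sum_k C(n,k)*B(k).
B(15) = 1382958545


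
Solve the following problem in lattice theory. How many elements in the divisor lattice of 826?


Divisors of 826: [1, 2, 7, 14, 59, 118, 413, 826]
Count: 8


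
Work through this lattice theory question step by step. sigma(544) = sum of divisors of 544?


sigma(n) = sum of divisors.
Divisors of 544: [1, 2, 4, 8, 16, 17, 32, 34, 68, 136, 272, 544]
Sum = 1134


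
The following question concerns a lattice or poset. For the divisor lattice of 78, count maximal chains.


A maximal chain goes from the minimum element to a maximal element via cover relations.
Counting all min-to-max paths in the cover graph.
Total maximal chains: 6


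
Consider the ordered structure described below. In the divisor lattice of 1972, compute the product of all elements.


Divisors of 1972: [1, 2, 4, 17, 29, 34, 58, 68, 116, 493, 986, 1972]
Product = n^(d(n)/2) = 1972^(12/2)
Product = 58808684353317474304


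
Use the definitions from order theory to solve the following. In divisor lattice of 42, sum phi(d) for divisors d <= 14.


Divisors of 42 up to 14: [1, 2, 3, 6, 7, 14]
phi values: [1, 1, 2, 2, 6, 6]
Sum = 18


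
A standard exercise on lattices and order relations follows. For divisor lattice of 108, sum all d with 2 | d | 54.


Interval [2,54] in divisors of 108: [2, 6, 18, 54]
Sum = 80


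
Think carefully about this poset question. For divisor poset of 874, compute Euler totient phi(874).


phi(n) = n * prod_{p|n} (1 - 1/p).
Prime divisors of 874: [2, 19, 23]
phi(874) = 874 * (1 - 1/2) * (1 - 1/19) * (1 - 1/23)
phi(874) = 396


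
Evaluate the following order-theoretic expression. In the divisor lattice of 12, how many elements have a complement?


An element a is complemented if some b has a meet b = bottom, a join b = top.
a is complemented iff gcd(a, n/a)=1, i.e. a is a unitary divisor of 12.
Complemented elements: 1, 3, 4, 12
Count: 4


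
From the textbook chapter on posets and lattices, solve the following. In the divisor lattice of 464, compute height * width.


Height = length of longest chain minus 1; width = size of largest antichain.
A maximum chain: 1 | 29 | 58 | 116 | 232 | 464  (height 5).
A maximum antichain: {2, 29}  (width 2).
Product = 5 * 2 = 10


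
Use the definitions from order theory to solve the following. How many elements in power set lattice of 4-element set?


Power set = 2^n.
2^4 = 16


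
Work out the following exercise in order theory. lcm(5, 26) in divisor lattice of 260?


Join=lcm.
gcd(5,26)=1
lcm=130


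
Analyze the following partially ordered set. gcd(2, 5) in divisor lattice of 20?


Meet=gcd.
gcd(2,5)=1


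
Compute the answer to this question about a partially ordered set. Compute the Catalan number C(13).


C(n) = C(2n, n) / (n+1).
C(26, 13) = 10400600
C(13) = 10400600 / 14 = 742900


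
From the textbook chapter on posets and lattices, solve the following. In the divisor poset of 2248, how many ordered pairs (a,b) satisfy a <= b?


The order relation is {(a,b) : a <= b}, reflexive so it includes (a,a).
Examples: (1,1), (1,1124), (1,2), (1,2248), (1,281), ...
Total ordered pairs: 30


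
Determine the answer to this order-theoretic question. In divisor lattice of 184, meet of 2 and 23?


In a divisor lattice, meet = gcd (greatest common divisor).
By Euclidean algorithm or factoring: gcd(2,23) = 1


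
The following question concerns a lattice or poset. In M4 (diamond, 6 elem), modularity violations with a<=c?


Modular law: if a <= c then a v (b ^ c) = (a v b) ^ c.
Check all triples (a,b,c) with a <= c among 6 elements.
This lattice is modular (diamonds M_m and their chain-products are modular).
Total violating triples: 0


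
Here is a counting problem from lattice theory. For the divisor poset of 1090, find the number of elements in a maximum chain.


A chain is a totally ordered subset; we count the number of elements in a maximum chain.
Compute, for each element x, the size of the longest chain ending at x:
  1: 1
  2: 2
  5: 2
  109: 2
  10: 3
  218: 3
  ...
A maximum chain: 1 < 2 < 10 < 1090
Number of elements in the longest chain: 4
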